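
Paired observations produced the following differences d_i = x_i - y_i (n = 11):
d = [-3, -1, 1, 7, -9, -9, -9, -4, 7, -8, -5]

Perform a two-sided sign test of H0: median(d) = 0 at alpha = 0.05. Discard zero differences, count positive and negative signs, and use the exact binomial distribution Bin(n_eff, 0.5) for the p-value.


Step 1: Discard zero differences. Original n = 11; n_eff = number of nonzero differences = 11.
Nonzero differences (with sign): -3, -1, +1, +7, -9, -9, -9, -4, +7, -8, -5
Step 2: Count signs: positive = 3, negative = 8.
Step 3: Under H0: P(positive) = 0.5, so the number of positives S ~ Bin(11, 0.5).
Step 4: Two-sided exact p-value = sum of Bin(11,0.5) probabilities at or below the observed probability = 0.226562.
Step 5: alpha = 0.05. fail to reject H0.

n_eff = 11, pos = 3, neg = 8, p = 0.226562, fail to reject H0.


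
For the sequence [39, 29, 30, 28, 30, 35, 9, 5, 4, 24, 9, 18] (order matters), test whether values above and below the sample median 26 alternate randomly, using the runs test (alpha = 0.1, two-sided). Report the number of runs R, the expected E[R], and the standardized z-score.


Step 1: Compute median = 26; label A = above, B = below.
Labels in order: AAAAAABBBBBB  (n_A = 6, n_B = 6)
Step 2: Count runs R = 2.
Step 3: Under H0 (random ordering), E[R] = 2*n_A*n_B/(n_A+n_B) + 1 = 2*6*6/12 + 1 = 7.0000.
        Var[R] = 2*n_A*n_B*(2*n_A*n_B - n_A - n_B) / ((n_A+n_B)^2 * (n_A+n_B-1)) = 4320/1584 = 2.7273.
        SD[R] = 1.6514.
Step 4: Continuity-corrected z = (R + 0.5 - E[R]) / SD[R] = (2 + 0.5 - 7.0000) / 1.6514 = -2.7249.
Step 5: Two-sided p-value via normal approximation = 2*(1 - Phi(|z|)) = 0.006432.
Step 6: alpha = 0.1. reject H0.

R = 2, z = -2.7249, p = 0.006432, reject H0.


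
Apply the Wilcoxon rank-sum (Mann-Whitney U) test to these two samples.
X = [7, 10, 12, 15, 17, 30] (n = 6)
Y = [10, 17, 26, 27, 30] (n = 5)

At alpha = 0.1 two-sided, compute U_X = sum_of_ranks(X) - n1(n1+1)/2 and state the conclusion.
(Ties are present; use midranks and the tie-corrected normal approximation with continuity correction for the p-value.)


Step 1: Combine and sort all 11 observations; assign midranks.
sorted (value, group): (7,X), (10,X), (10,Y), (12,X), (15,X), (17,X), (17,Y), (26,Y), (27,Y), (30,X), (30,Y)
ranks: 7->1, 10->2.5, 10->2.5, 12->4, 15->5, 17->6.5, 17->6.5, 26->8, 27->9, 30->10.5, 30->10.5
Step 2: Rank sum for X: R1 = 1 + 2.5 + 4 + 5 + 6.5 + 10.5 = 29.5.
Step 3: U_X = R1 - n1(n1+1)/2 = 29.5 - 6*7/2 = 29.5 - 21 = 8.5.
       U_Y = n1*n2 - U_X = 30 - 8.5 = 21.5.
Step 4: Ties are present, so use the tie-corrected normal approximation (with continuity correction) for the p-value.
Step 5: p-value = 0.270031; compare to alpha = 0.1. fail to reject H0.

U_X = 8.5, p = 0.270031, fail to reject H0 at alpha = 0.1.


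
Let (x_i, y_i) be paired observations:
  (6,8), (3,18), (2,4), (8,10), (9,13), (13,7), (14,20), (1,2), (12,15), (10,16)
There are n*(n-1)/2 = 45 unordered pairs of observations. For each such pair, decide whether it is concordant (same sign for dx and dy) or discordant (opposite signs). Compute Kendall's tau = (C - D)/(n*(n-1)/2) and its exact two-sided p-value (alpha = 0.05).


Step 1: Enumerate the 45 unordered pairs (i,j) with i<j and classify each by sign(x_j-x_i) * sign(y_j-y_i).
  (1,2):dx=-3,dy=+10->D; (1,3):dx=-4,dy=-4->C; (1,4):dx=+2,dy=+2->C; (1,5):dx=+3,dy=+5->C
  (1,6):dx=+7,dy=-1->D; (1,7):dx=+8,dy=+12->C; (1,8):dx=-5,dy=-6->C; (1,9):dx=+6,dy=+7->C
  (1,10):dx=+4,dy=+8->C; (2,3):dx=-1,dy=-14->C; (2,4):dx=+5,dy=-8->D; (2,5):dx=+6,dy=-5->D
  (2,6):dx=+10,dy=-11->D; (2,7):dx=+11,dy=+2->C; (2,8):dx=-2,dy=-16->C; (2,9):dx=+9,dy=-3->D
  (2,10):dx=+7,dy=-2->D; (3,4):dx=+6,dy=+6->C; (3,5):dx=+7,dy=+9->C; (3,6):dx=+11,dy=+3->C
  (3,7):dx=+12,dy=+16->C; (3,8):dx=-1,dy=-2->C; (3,9):dx=+10,dy=+11->C; (3,10):dx=+8,dy=+12->C
  (4,5):dx=+1,dy=+3->C; (4,6):dx=+5,dy=-3->D; (4,7):dx=+6,dy=+10->C; (4,8):dx=-7,dy=-8->C
  (4,9):dx=+4,dy=+5->C; (4,10):dx=+2,dy=+6->C; (5,6):dx=+4,dy=-6->D; (5,7):dx=+5,dy=+7->C
  (5,8):dx=-8,dy=-11->C; (5,9):dx=+3,dy=+2->C; (5,10):dx=+1,dy=+3->C; (6,7):dx=+1,dy=+13->C
  (6,8):dx=-12,dy=-5->C; (6,9):dx=-1,dy=+8->D; (6,10):dx=-3,dy=+9->D; (7,8):dx=-13,dy=-18->C
  (7,9):dx=-2,dy=-5->C; (7,10):dx=-4,dy=-4->C; (8,9):dx=+11,dy=+13->C; (8,10):dx=+9,dy=+14->C
  (9,10):dx=-2,dy=+1->D
Step 2: C = 33, D = 12, total pairs = 45.
Step 3: tau = (C - D)/(n(n-1)/2) = (33 - 12)/45 = 0.466667.
Step 4: Exact two-sided p-value (enumerate n! = 3628800 permutations of y under H0): p = 0.072550.
Step 5: alpha = 0.05. fail to reject H0.

tau_b = 0.4667 (C=33, D=12), p = 0.072550, fail to reject H0.


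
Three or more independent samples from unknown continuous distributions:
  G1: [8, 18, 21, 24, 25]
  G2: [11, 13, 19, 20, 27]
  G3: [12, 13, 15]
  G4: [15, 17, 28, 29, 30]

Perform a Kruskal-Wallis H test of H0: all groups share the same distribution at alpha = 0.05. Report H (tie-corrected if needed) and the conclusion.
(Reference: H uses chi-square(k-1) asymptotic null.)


Step 1: Combine all N = 18 observations and assign midranks.
sorted (value, group, rank): (8,G1,1), (11,G2,2), (12,G3,3), (13,G2,4.5), (13,G3,4.5), (15,G3,6.5), (15,G4,6.5), (17,G4,8), (18,G1,9), (19,G2,10), (20,G2,11), (21,G1,12), (24,G1,13), (25,G1,14), (27,G2,15), (28,G4,16), (29,G4,17), (30,G4,18)
Step 2: Sum ranks within each group.
R_1 = 49 (n_1 = 5)
R_2 = 42.5 (n_2 = 5)
R_3 = 14 (n_3 = 3)
R_4 = 65.5 (n_4 = 5)
Step 3: H = 12/(N(N+1)) * sum(R_i^2/n_i) - 3(N+1)
     = 12/(18*19) * (49^2/5 + 42.5^2/5 + 14^2/3 + 65.5^2/5) - 3*19
     = 0.035088 * 1764.83 - 57
     = 4.923977.
Step 4: Ties present; correction factor C = 1 - 12/(18^3 - 18) = 0.997936. Corrected H = 4.923977 / 0.997936 = 4.934161.
Step 5: Under H0, H ~ chi^2(3); p-value = 0.176682.
Step 6: alpha = 0.05. fail to reject H0.

H = 4.9342, df = 3, p = 0.176682, fail to reject H0.


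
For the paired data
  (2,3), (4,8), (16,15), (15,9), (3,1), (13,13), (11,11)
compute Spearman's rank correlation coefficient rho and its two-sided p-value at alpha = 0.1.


Step 1: Rank x and y separately (midranks; no ties here).
rank(x): 2->1, 4->3, 16->7, 15->6, 3->2, 13->5, 11->4
rank(y): 3->2, 8->3, 15->7, 9->4, 1->1, 13->6, 11->5
Step 2: d_i = R_x(i) - R_y(i); compute d_i^2.
  (1-2)^2=1, (3-3)^2=0, (7-7)^2=0, (6-4)^2=4, (2-1)^2=1, (5-6)^2=1, (4-5)^2=1
sum(d^2) = 8.
Step 3: rho = 1 - 6*8 / (7*(7^2 - 1)) = 1 - 48/336 = 0.857143.
Step 4: Under H0, t = rho * sqrt((n-2)/(1-rho^2)) = 3.7210 ~ t(5).
Step 5: Two-sided p-value from the t-distribution with 5 df = 0.013697.
Step 6: alpha = 0.1. reject H0.

rho = 0.8571, p = 0.013697, reject H0 at alpha = 0.1.


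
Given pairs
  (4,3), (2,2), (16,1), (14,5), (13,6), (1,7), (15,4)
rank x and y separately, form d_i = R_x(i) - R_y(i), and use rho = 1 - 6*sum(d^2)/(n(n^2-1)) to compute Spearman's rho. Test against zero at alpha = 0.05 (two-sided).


Step 1: Rank x and y separately (midranks; no ties here).
rank(x): 4->3, 2->2, 16->7, 14->5, 13->4, 1->1, 15->6
rank(y): 3->3, 2->2, 1->1, 5->5, 6->6, 7->7, 4->4
Step 2: d_i = R_x(i) - R_y(i); compute d_i^2.
  (3-3)^2=0, (2-2)^2=0, (7-1)^2=36, (5-5)^2=0, (4-6)^2=4, (1-7)^2=36, (6-4)^2=4
sum(d^2) = 80.
Step 3: rho = 1 - 6*80 / (7*(7^2 - 1)) = 1 - 480/336 = -0.428571.
Step 4: Under H0, t = rho * sqrt((n-2)/(1-rho^2)) = -1.0607 ~ t(5).
Step 5: Two-sided p-value from the t-distribution with 5 df = 0.337368.
Step 6: alpha = 0.05. fail to reject H0.

rho = -0.4286, p = 0.337368, fail to reject H0 at alpha = 0.05.


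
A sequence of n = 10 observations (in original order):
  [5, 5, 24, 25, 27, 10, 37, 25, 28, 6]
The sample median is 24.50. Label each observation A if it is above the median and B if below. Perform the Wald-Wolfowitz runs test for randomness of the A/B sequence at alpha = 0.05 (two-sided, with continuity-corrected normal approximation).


Step 1: Compute median = 24.50; label A = above, B = below.
Labels in order: BBBAABAAAB  (n_A = 5, n_B = 5)
Step 2: Count runs R = 5.
Step 3: Under H0 (random ordering), E[R] = 2*n_A*n_B/(n_A+n_B) + 1 = 2*5*5/10 + 1 = 6.0000.
        Var[R] = 2*n_A*n_B*(2*n_A*n_B - n_A - n_B) / ((n_A+n_B)^2 * (n_A+n_B-1)) = 2000/900 = 2.2222.
        SD[R] = 1.4907.
Step 4: Continuity-corrected z = (R + 0.5 - E[R]) / SD[R] = (5 + 0.5 - 6.0000) / 1.4907 = -0.3354.
Step 5: Two-sided p-value via normal approximation = 2*(1 - Phi(|z|)) = 0.737316.
Step 6: alpha = 0.05. fail to reject H0.

R = 5, z = -0.3354, p = 0.737316, fail to reject H0.


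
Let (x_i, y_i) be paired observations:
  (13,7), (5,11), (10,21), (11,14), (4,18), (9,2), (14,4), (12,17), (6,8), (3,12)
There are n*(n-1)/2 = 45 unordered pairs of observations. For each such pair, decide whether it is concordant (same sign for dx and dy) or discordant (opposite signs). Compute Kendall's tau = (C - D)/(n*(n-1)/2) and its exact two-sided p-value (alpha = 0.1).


Step 1: Enumerate the 45 unordered pairs (i,j) with i<j and classify each by sign(x_j-x_i) * sign(y_j-y_i).
  (1,2):dx=-8,dy=+4->D; (1,3):dx=-3,dy=+14->D; (1,4):dx=-2,dy=+7->D; (1,5):dx=-9,dy=+11->D
  (1,6):dx=-4,dy=-5->C; (1,7):dx=+1,dy=-3->D; (1,8):dx=-1,dy=+10->D; (1,9):dx=-7,dy=+1->D
  (1,10):dx=-10,dy=+5->D; (2,3):dx=+5,dy=+10->C; (2,4):dx=+6,dy=+3->C; (2,5):dx=-1,dy=+7->D
  (2,6):dx=+4,dy=-9->D; (2,7):dx=+9,dy=-7->D; (2,8):dx=+7,dy=+6->C; (2,9):dx=+1,dy=-3->D
  (2,10):dx=-2,dy=+1->D; (3,4):dx=+1,dy=-7->D; (3,5):dx=-6,dy=-3->C; (3,6):dx=-1,dy=-19->C
  (3,7):dx=+4,dy=-17->D; (3,8):dx=+2,dy=-4->D; (3,9):dx=-4,dy=-13->C; (3,10):dx=-7,dy=-9->C
  (4,5):dx=-7,dy=+4->D; (4,6):dx=-2,dy=-12->C; (4,7):dx=+3,dy=-10->D; (4,8):dx=+1,dy=+3->C
  (4,9):dx=-5,dy=-6->C; (4,10):dx=-8,dy=-2->C; (5,6):dx=+5,dy=-16->D; (5,7):dx=+10,dy=-14->D
  (5,8):dx=+8,dy=-1->D; (5,9):dx=+2,dy=-10->D; (5,10):dx=-1,dy=-6->C; (6,7):dx=+5,dy=+2->C
  (6,8):dx=+3,dy=+15->C; (6,9):dx=-3,dy=+6->D; (6,10):dx=-6,dy=+10->D; (7,8):dx=-2,dy=+13->D
  (7,9):dx=-8,dy=+4->D; (7,10):dx=-11,dy=+8->D; (8,9):dx=-6,dy=-9->C; (8,10):dx=-9,dy=-5->C
  (9,10):dx=-3,dy=+4->D
Step 2: C = 17, D = 28, total pairs = 45.
Step 3: tau = (C - D)/(n(n-1)/2) = (17 - 28)/45 = -0.244444.
Step 4: Exact two-sided p-value (enumerate n! = 3628800 permutations of y under H0): p = 0.380720.
Step 5: alpha = 0.1. fail to reject H0.

tau_b = -0.2444 (C=17, D=28), p = 0.380720, fail to reject H0.


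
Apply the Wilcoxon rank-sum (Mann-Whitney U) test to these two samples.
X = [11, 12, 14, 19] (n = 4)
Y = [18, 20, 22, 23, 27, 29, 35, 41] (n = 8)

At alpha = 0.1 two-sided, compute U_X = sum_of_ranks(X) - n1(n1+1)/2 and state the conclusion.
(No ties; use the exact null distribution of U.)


Step 1: Combine and sort all 12 observations; assign midranks.
sorted (value, group): (11,X), (12,X), (14,X), (18,Y), (19,X), (20,Y), (22,Y), (23,Y), (27,Y), (29,Y), (35,Y), (41,Y)
ranks: 11->1, 12->2, 14->3, 18->4, 19->5, 20->6, 22->7, 23->8, 27->9, 29->10, 35->11, 41->12
Step 2: Rank sum for X: R1 = 1 + 2 + 3 + 5 = 11.
Step 3: U_X = R1 - n1(n1+1)/2 = 11 - 4*5/2 = 11 - 10 = 1.
       U_Y = n1*n2 - U_X = 32 - 1 = 31.
Step 4: No ties, so the exact null distribution of U (based on enumerating the C(12,4) = 495 equally likely rank assignments) gives the two-sided p-value.
Step 5: p-value = 0.008081; compare to alpha = 0.1. reject H0.

U_X = 1, p = 0.008081, reject H0 at alpha = 0.1.


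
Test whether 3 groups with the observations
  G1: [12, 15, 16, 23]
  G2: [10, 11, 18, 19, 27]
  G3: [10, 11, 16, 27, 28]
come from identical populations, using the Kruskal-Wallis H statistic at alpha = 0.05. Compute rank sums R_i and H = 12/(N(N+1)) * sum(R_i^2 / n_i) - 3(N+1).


Step 1: Combine all N = 14 observations and assign midranks.
sorted (value, group, rank): (10,G2,1.5), (10,G3,1.5), (11,G2,3.5), (11,G3,3.5), (12,G1,5), (15,G1,6), (16,G1,7.5), (16,G3,7.5), (18,G2,9), (19,G2,10), (23,G1,11), (27,G2,12.5), (27,G3,12.5), (28,G3,14)
Step 2: Sum ranks within each group.
R_1 = 29.5 (n_1 = 4)
R_2 = 36.5 (n_2 = 5)
R_3 = 39 (n_3 = 5)
Step 3: H = 12/(N(N+1)) * sum(R_i^2/n_i) - 3(N+1)
     = 12/(14*15) * (29.5^2/4 + 36.5^2/5 + 39^2/5) - 3*15
     = 0.057143 * 788.212 - 45
     = 0.040714.
Step 4: Ties present; correction factor C = 1 - 24/(14^3 - 14) = 0.991209. Corrected H = 0.040714 / 0.991209 = 0.041075.
Step 5: Under H0, H ~ chi^2(2); p-value = 0.979672.
Step 6: alpha = 0.05. fail to reject H0.

H = 0.0411, df = 2, p = 0.979672, fail to reject H0.


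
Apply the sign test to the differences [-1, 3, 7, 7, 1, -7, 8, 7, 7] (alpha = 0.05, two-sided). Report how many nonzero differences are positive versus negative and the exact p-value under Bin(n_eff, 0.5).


Step 1: Discard zero differences. Original n = 9; n_eff = number of nonzero differences = 9.
Nonzero differences (with sign): -1, +3, +7, +7, +1, -7, +8, +7, +7
Step 2: Count signs: positive = 7, negative = 2.
Step 3: Under H0: P(positive) = 0.5, so the number of positives S ~ Bin(9, 0.5).
Step 4: Two-sided exact p-value = sum of Bin(9,0.5) probabilities at or below the observed probability = 0.179688.
Step 5: alpha = 0.05. fail to reject H0.

n_eff = 9, pos = 7, neg = 2, p = 0.179688, fail to reject H0.


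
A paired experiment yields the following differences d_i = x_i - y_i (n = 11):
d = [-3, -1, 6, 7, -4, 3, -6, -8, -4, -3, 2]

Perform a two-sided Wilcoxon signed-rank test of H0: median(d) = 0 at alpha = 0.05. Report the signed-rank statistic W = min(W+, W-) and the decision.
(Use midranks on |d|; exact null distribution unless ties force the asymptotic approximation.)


Step 1: Drop any zero differences (none here) and take |d_i|.
|d| = [3, 1, 6, 7, 4, 3, 6, 8, 4, 3, 2]
Step 2: Midrank |d_i| (ties get averaged ranks).
ranks: |3|->4, |1|->1, |6|->8.5, |7|->10, |4|->6.5, |3|->4, |6|->8.5, |8|->11, |4|->6.5, |3|->4, |2|->2
Step 3: Attach original signs; sum ranks with positive sign and with negative sign.
W+ = 8.5 + 10 + 4 + 2 = 24.5
W- = 4 + 1 + 6.5 + 8.5 + 11 + 6.5 + 4 = 41.5
(Check: W+ + W- = 66 should equal n(n+1)/2 = 66.)
Step 4: Test statistic W = min(W+, W-) = 24.5.
Step 5: Ties in |d|, so use the tie-corrected normal approximation.
        E[W] = n(n+1)/4 = 11*12/4 = 33.
        Tie groups: |d|=3 (t=3), |d|=4 (t=2), |d|=6 (t=2); sum(t^3 - t) = 36.
        Var[W] = n(n+1)(2n+1)/24 - sum(t^3-t)/48 = 3036/24 - 36/48 = 125.75.
        z = (W - E[W]) / sqrt(Var[W]) = (24.5 - 33) / 11.2138 = -0.7580.
        Two-sided p = 2*Phi(z) = 0.448455.
Step 6: alpha = 0.05. fail to reject H0.

W+ = 24.5, W- = 41.5, W = min = 24.5, p = 0.448455, fail to reject H0.


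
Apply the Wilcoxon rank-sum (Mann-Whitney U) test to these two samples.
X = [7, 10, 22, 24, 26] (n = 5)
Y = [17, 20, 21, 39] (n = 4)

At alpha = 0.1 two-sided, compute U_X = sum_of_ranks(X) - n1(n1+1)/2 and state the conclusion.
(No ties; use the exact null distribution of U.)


Step 1: Combine and sort all 9 observations; assign midranks.
sorted (value, group): (7,X), (10,X), (17,Y), (20,Y), (21,Y), (22,X), (24,X), (26,X), (39,Y)
ranks: 7->1, 10->2, 17->3, 20->4, 21->5, 22->6, 24->7, 26->8, 39->9
Step 2: Rank sum for X: R1 = 1 + 2 + 6 + 7 + 8 = 24.
Step 3: U_X = R1 - n1(n1+1)/2 = 24 - 5*6/2 = 24 - 15 = 9.
       U_Y = n1*n2 - U_X = 20 - 9 = 11.
Step 4: No ties, so the exact null distribution of U (based on enumerating the C(9,5) = 126 equally likely rank assignments) gives the two-sided p-value.
Step 5: p-value = 0.904762; compare to alpha = 0.1. fail to reject H0.

U_X = 9, p = 0.904762, fail to reject H0 at alpha = 0.1.


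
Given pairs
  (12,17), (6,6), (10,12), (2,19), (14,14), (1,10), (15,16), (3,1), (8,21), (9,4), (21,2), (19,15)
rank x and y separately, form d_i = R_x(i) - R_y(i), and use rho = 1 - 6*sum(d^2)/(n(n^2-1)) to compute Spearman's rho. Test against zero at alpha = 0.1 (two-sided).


Step 1: Rank x and y separately (midranks; no ties here).
rank(x): 12->8, 6->4, 10->7, 2->2, 14->9, 1->1, 15->10, 3->3, 8->5, 9->6, 21->12, 19->11
rank(y): 17->10, 6->4, 12->6, 19->11, 14->7, 10->5, 16->9, 1->1, 21->12, 4->3, 2->2, 15->8
Step 2: d_i = R_x(i) - R_y(i); compute d_i^2.
  (8-10)^2=4, (4-4)^2=0, (7-6)^2=1, (2-11)^2=81, (9-7)^2=4, (1-5)^2=16, (10-9)^2=1, (3-1)^2=4, (5-12)^2=49, (6-3)^2=9, (12-2)^2=100, (11-8)^2=9
sum(d^2) = 278.
Step 3: rho = 1 - 6*278 / (12*(12^2 - 1)) = 1 - 1668/1716 = 0.027972.
Step 4: Under H0, t = rho * sqrt((n-2)/(1-rho^2)) = 0.0885 ~ t(10).
Step 5: Two-sided p-value from the t-distribution with 10 df = 0.931234.
Step 6: alpha = 0.1. fail to reject H0.

rho = 0.0280, p = 0.931234, fail to reject H0 at alpha = 0.1.


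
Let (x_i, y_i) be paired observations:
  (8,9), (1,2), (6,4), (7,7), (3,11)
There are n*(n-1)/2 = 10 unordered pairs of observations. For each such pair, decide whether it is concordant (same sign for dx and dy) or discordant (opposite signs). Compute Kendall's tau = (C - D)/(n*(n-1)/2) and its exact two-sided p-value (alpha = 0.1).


Step 1: Enumerate the 10 unordered pairs (i,j) with i<j and classify each by sign(x_j-x_i) * sign(y_j-y_i).
  (1,2):dx=-7,dy=-7->C; (1,3):dx=-2,dy=-5->C; (1,4):dx=-1,dy=-2->C; (1,5):dx=-5,dy=+2->D
  (2,3):dx=+5,dy=+2->C; (2,4):dx=+6,dy=+5->C; (2,5):dx=+2,dy=+9->C; (3,4):dx=+1,dy=+3->C
  (3,5):dx=-3,dy=+7->D; (4,5):dx=-4,dy=+4->D
Step 2: C = 7, D = 3, total pairs = 10.
Step 3: tau = (C - D)/(n(n-1)/2) = (7 - 3)/10 = 0.400000.
Step 4: Exact two-sided p-value (enumerate n! = 120 permutations of y under H0): p = 0.483333.
Step 5: alpha = 0.1. fail to reject H0.

tau_b = 0.4000 (C=7, D=3), p = 0.483333, fail to reject H0.


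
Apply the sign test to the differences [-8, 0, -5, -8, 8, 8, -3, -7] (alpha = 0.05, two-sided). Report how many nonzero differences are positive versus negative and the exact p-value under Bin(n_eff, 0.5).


Step 1: Discard zero differences. Original n = 8; n_eff = number of nonzero differences = 7.
Nonzero differences (with sign): -8, -5, -8, +8, +8, -3, -7
Step 2: Count signs: positive = 2, negative = 5.
Step 3: Under H0: P(positive) = 0.5, so the number of positives S ~ Bin(7, 0.5).
Step 4: Two-sided exact p-value = sum of Bin(7,0.5) probabilities at or below the observed probability = 0.453125.
Step 5: alpha = 0.05. fail to reject H0.

n_eff = 7, pos = 2, neg = 5, p = 0.453125, fail to reject H0.


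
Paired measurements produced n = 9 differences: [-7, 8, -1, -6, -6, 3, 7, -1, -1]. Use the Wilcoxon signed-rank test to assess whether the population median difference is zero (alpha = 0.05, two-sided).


Step 1: Drop any zero differences (none here) and take |d_i|.
|d| = [7, 8, 1, 6, 6, 3, 7, 1, 1]
Step 2: Midrank |d_i| (ties get averaged ranks).
ranks: |7|->7.5, |8|->9, |1|->2, |6|->5.5, |6|->5.5, |3|->4, |7|->7.5, |1|->2, |1|->2
Step 3: Attach original signs; sum ranks with positive sign and with negative sign.
W+ = 9 + 4 + 7.5 = 20.5
W- = 7.5 + 2 + 5.5 + 5.5 + 2 + 2 = 24.5
(Check: W+ + W- = 45 should equal n(n+1)/2 = 45.)
Step 4: Test statistic W = min(W+, W-) = 20.5.
Step 5: Ties in |d|, so use the tie-corrected normal approximation.
        E[W] = n(n+1)/4 = 9*10/4 = 22.5.
        Tie groups: |d|=1 (t=3), |d|=6 (t=2), |d|=7 (t=2); sum(t^3 - t) = 36.
        Var[W] = n(n+1)(2n+1)/24 - sum(t^3-t)/48 = 1710/24 - 36/48 = 70.5.
        z = (W - E[W]) / sqrt(Var[W]) = (20.5 - 22.5) / 8.3964 = -0.2382.
        Two-sided p = 2*Phi(z) = 0.811729.
Step 6: alpha = 0.05. fail to reject H0.

W+ = 20.5, W- = 24.5, W = min = 20.5, p = 0.811729, fail to reject H0.


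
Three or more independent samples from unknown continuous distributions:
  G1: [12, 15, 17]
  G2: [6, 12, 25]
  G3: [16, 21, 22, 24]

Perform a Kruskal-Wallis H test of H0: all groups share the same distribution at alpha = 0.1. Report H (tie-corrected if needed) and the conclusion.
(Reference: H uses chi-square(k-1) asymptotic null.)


Step 1: Combine all N = 10 observations and assign midranks.
sorted (value, group, rank): (6,G2,1), (12,G1,2.5), (12,G2,2.5), (15,G1,4), (16,G3,5), (17,G1,6), (21,G3,7), (22,G3,8), (24,G3,9), (25,G2,10)
Step 2: Sum ranks within each group.
R_1 = 12.5 (n_1 = 3)
R_2 = 13.5 (n_2 = 3)
R_3 = 29 (n_3 = 4)
Step 3: H = 12/(N(N+1)) * sum(R_i^2/n_i) - 3(N+1)
     = 12/(10*11) * (12.5^2/3 + 13.5^2/3 + 29^2/4) - 3*11
     = 0.109091 * 323.083 - 33
     = 2.245455.
Step 4: Ties present; correction factor C = 1 - 6/(10^3 - 10) = 0.993939. Corrected H = 2.245455 / 0.993939 = 2.259146.
Step 5: Under H0, H ~ chi^2(2); p-value = 0.323171.
Step 6: alpha = 0.1. fail to reject H0.

H = 2.2591, df = 2, p = 0.323171, fail to reject H0.


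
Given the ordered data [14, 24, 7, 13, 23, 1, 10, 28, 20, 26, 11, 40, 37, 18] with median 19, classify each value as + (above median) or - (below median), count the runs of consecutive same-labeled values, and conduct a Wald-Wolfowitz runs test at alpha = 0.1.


Step 1: Compute median = 19; label A = above, B = below.
Labels in order: BABBABBAAABAAB  (n_A = 7, n_B = 7)
Step 2: Count runs R = 9.
Step 3: Under H0 (random ordering), E[R] = 2*n_A*n_B/(n_A+n_B) + 1 = 2*7*7/14 + 1 = 8.0000.
        Var[R] = 2*n_A*n_B*(2*n_A*n_B - n_A - n_B) / ((n_A+n_B)^2 * (n_A+n_B-1)) = 8232/2548 = 3.2308.
        SD[R] = 1.7974.
Step 4: Continuity-corrected z = (R - 0.5 - E[R]) / SD[R] = (9 - 0.5 - 8.0000) / 1.7974 = 0.2782.
Step 5: Two-sided p-value via normal approximation = 2*(1 - Phi(|z|)) = 0.780879.
Step 6: alpha = 0.1. fail to reject H0.

R = 9, z = 0.2782, p = 0.780879, fail to reject H0.


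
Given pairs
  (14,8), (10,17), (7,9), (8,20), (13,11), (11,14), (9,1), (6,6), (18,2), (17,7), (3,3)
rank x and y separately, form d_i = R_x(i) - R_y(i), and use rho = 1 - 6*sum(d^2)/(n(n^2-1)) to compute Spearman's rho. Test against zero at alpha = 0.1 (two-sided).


Step 1: Rank x and y separately (midranks; no ties here).
rank(x): 14->9, 10->6, 7->3, 8->4, 13->8, 11->7, 9->5, 6->2, 18->11, 17->10, 3->1
rank(y): 8->6, 17->10, 9->7, 20->11, 11->8, 14->9, 1->1, 6->4, 2->2, 7->5, 3->3
Step 2: d_i = R_x(i) - R_y(i); compute d_i^2.
  (9-6)^2=9, (6-10)^2=16, (3-7)^2=16, (4-11)^2=49, (8-8)^2=0, (7-9)^2=4, (5-1)^2=16, (2-4)^2=4, (11-2)^2=81, (10-5)^2=25, (1-3)^2=4
sum(d^2) = 224.
Step 3: rho = 1 - 6*224 / (11*(11^2 - 1)) = 1 - 1344/1320 = -0.018182.
Step 4: Under H0, t = rho * sqrt((n-2)/(1-rho^2)) = -0.0546 ~ t(9).
Step 5: Two-sided p-value from the t-distribution with 9 df = 0.957685.
Step 6: alpha = 0.1. fail to reject H0.

rho = -0.0182, p = 0.957685, fail to reject H0 at alpha = 0.1.


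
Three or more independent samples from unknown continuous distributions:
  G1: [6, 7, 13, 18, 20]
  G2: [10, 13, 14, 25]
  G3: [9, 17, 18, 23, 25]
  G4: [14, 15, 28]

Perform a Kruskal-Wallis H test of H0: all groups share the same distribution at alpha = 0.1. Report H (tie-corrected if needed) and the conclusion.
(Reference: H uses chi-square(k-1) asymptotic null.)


Step 1: Combine all N = 17 observations and assign midranks.
sorted (value, group, rank): (6,G1,1), (7,G1,2), (9,G3,3), (10,G2,4), (13,G1,5.5), (13,G2,5.5), (14,G2,7.5), (14,G4,7.5), (15,G4,9), (17,G3,10), (18,G1,11.5), (18,G3,11.5), (20,G1,13), (23,G3,14), (25,G2,15.5), (25,G3,15.5), (28,G4,17)
Step 2: Sum ranks within each group.
R_1 = 33 (n_1 = 5)
R_2 = 32.5 (n_2 = 4)
R_3 = 54 (n_3 = 5)
R_4 = 33.5 (n_4 = 3)
Step 3: H = 12/(N(N+1)) * sum(R_i^2/n_i) - 3(N+1)
     = 12/(17*18) * (33^2/5 + 32.5^2/4 + 54^2/5 + 33.5^2/3) - 3*18
     = 0.039216 * 1439.15 - 54
     = 2.437092.
Step 4: Ties present; correction factor C = 1 - 24/(17^3 - 17) = 0.995098. Corrected H = 2.437092 / 0.995098 = 2.449097.
Step 5: Under H0, H ~ chi^2(3); p-value = 0.484561.
Step 6: alpha = 0.1. fail to reject H0.

H = 2.4491, df = 3, p = 0.484561, fail to reject H0.


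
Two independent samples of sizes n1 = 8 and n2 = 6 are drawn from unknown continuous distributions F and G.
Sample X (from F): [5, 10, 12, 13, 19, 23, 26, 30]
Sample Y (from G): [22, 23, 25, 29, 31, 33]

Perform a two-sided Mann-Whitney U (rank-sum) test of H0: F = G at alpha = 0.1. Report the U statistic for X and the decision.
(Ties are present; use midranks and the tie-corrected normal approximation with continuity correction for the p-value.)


Step 1: Combine and sort all 14 observations; assign midranks.
sorted (value, group): (5,X), (10,X), (12,X), (13,X), (19,X), (22,Y), (23,X), (23,Y), (25,Y), (26,X), (29,Y), (30,X), (31,Y), (33,Y)
ranks: 5->1, 10->2, 12->3, 13->4, 19->5, 22->6, 23->7.5, 23->7.5, 25->9, 26->10, 29->11, 30->12, 31->13, 33->14
Step 2: Rank sum for X: R1 = 1 + 2 + 3 + 4 + 5 + 7.5 + 10 + 12 = 44.5.
Step 3: U_X = R1 - n1(n1+1)/2 = 44.5 - 8*9/2 = 44.5 - 36 = 8.5.
       U_Y = n1*n2 - U_X = 48 - 8.5 = 39.5.
Step 4: Ties are present, so use the tie-corrected normal approximation (with continuity correction) for the p-value.
Step 5: p-value = 0.052547; compare to alpha = 0.1. reject H0.

U_X = 8.5, p = 0.052547, reject H0 at alpha = 0.1.


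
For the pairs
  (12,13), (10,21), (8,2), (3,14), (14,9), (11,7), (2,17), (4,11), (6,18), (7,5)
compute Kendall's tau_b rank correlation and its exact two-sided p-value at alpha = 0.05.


Step 1: Enumerate the 45 unordered pairs (i,j) with i<j and classify each by sign(x_j-x_i) * sign(y_j-y_i).
  (1,2):dx=-2,dy=+8->D; (1,3):dx=-4,dy=-11->C; (1,4):dx=-9,dy=+1->D; (1,5):dx=+2,dy=-4->D
  (1,6):dx=-1,dy=-6->C; (1,7):dx=-10,dy=+4->D; (1,8):dx=-8,dy=-2->C; (1,9):dx=-6,dy=+5->D
  (1,10):dx=-5,dy=-8->C; (2,3):dx=-2,dy=-19->C; (2,4):dx=-7,dy=-7->C; (2,5):dx=+4,dy=-12->D
  (2,6):dx=+1,dy=-14->D; (2,7):dx=-8,dy=-4->C; (2,8):dx=-6,dy=-10->C; (2,9):dx=-4,dy=-3->C
  (2,10):dx=-3,dy=-16->C; (3,4):dx=-5,dy=+12->D; (3,5):dx=+6,dy=+7->C; (3,6):dx=+3,dy=+5->C
  (3,7):dx=-6,dy=+15->D; (3,8):dx=-4,dy=+9->D; (3,9):dx=-2,dy=+16->D; (3,10):dx=-1,dy=+3->D
  (4,5):dx=+11,dy=-5->D; (4,6):dx=+8,dy=-7->D; (4,7):dx=-1,dy=+3->D; (4,8):dx=+1,dy=-3->D
  (4,9):dx=+3,dy=+4->C; (4,10):dx=+4,dy=-9->D; (5,6):dx=-3,dy=-2->C; (5,7):dx=-12,dy=+8->D
  (5,8):dx=-10,dy=+2->D; (5,9):dx=-8,dy=+9->D; (5,10):dx=-7,dy=-4->C; (6,7):dx=-9,dy=+10->D
  (6,8):dx=-7,dy=+4->D; (6,9):dx=-5,dy=+11->D; (6,10):dx=-4,dy=-2->C; (7,8):dx=+2,dy=-6->D
  (7,9):dx=+4,dy=+1->C; (7,10):dx=+5,dy=-12->D; (8,9):dx=+2,dy=+7->C; (8,10):dx=+3,dy=-6->D
  (9,10):dx=+1,dy=-13->D
Step 2: C = 18, D = 27, total pairs = 45.
Step 3: tau = (C - D)/(n(n-1)/2) = (18 - 27)/45 = -0.200000.
Step 4: Exact two-sided p-value (enumerate n! = 3628800 permutations of y under H0): p = 0.484313.
Step 5: alpha = 0.05. fail to reject H0.

tau_b = -0.2000 (C=18, D=27), p = 0.484313, fail to reject H0.


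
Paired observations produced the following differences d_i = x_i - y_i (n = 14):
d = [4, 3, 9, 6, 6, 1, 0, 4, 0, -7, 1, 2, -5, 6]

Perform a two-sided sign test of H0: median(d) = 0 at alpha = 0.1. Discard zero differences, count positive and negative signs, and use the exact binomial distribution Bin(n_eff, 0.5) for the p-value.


Step 1: Discard zero differences. Original n = 14; n_eff = number of nonzero differences = 12.
Nonzero differences (with sign): +4, +3, +9, +6, +6, +1, +4, -7, +1, +2, -5, +6
Step 2: Count signs: positive = 10, negative = 2.
Step 3: Under H0: P(positive) = 0.5, so the number of positives S ~ Bin(12, 0.5).
Step 4: Two-sided exact p-value = sum of Bin(12,0.5) probabilities at or below the observed probability = 0.038574.
Step 5: alpha = 0.1. reject H0.

n_eff = 12, pos = 10, neg = 2, p = 0.038574, reject H0.


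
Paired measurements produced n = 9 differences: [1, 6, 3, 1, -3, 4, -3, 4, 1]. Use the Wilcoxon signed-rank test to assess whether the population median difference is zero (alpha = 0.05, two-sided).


Step 1: Drop any zero differences (none here) and take |d_i|.
|d| = [1, 6, 3, 1, 3, 4, 3, 4, 1]
Step 2: Midrank |d_i| (ties get averaged ranks).
ranks: |1|->2, |6|->9, |3|->5, |1|->2, |3|->5, |4|->7.5, |3|->5, |4|->7.5, |1|->2
Step 3: Attach original signs; sum ranks with positive sign and with negative sign.
W+ = 2 + 9 + 5 + 2 + 7.5 + 7.5 + 2 = 35
W- = 5 + 5 = 10
(Check: W+ + W- = 45 should equal n(n+1)/2 = 45.)
Step 4: Test statistic W = min(W+, W-) = 10.
Step 5: Ties in |d|, so use the tie-corrected normal approximation.
        E[W] = n(n+1)/4 = 9*10/4 = 22.5.
        Tie groups: |d|=1 (t=3), |d|=3 (t=3), |d|=4 (t=2); sum(t^3 - t) = 54.
        Var[W] = n(n+1)(2n+1)/24 - sum(t^3-t)/48 = 1710/24 - 54/48 = 70.125.
        z = (W - E[W]) / sqrt(Var[W]) = (10 - 22.5) / 8.3741 = -1.4927.
        Two-sided p = 2*Phi(z) = 0.135515.
Step 6: alpha = 0.05. fail to reject H0.

W+ = 35, W- = 10, W = min = 10, p = 0.135515, fail to reject H0.


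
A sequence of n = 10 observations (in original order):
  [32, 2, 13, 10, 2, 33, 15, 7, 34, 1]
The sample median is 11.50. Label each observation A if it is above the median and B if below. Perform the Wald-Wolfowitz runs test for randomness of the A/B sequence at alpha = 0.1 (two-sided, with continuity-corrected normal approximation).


Step 1: Compute median = 11.50; label A = above, B = below.
Labels in order: ABABBAABAB  (n_A = 5, n_B = 5)
Step 2: Count runs R = 8.
Step 3: Under H0 (random ordering), E[R] = 2*n_A*n_B/(n_A+n_B) + 1 = 2*5*5/10 + 1 = 6.0000.
        Var[R] = 2*n_A*n_B*(2*n_A*n_B - n_A - n_B) / ((n_A+n_B)^2 * (n_A+n_B-1)) = 2000/900 = 2.2222.
        SD[R] = 1.4907.
Step 4: Continuity-corrected z = (R - 0.5 - E[R]) / SD[R] = (8 - 0.5 - 6.0000) / 1.4907 = 1.0062.
Step 5: Two-sided p-value via normal approximation = 2*(1 - Phi(|z|)) = 0.314305.
Step 6: alpha = 0.1. fail to reject H0.

R = 8, z = 1.0062, p = 0.314305, fail to reject H0.


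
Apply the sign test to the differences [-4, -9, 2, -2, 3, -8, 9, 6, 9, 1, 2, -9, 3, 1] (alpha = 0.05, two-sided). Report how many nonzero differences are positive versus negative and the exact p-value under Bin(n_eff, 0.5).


Step 1: Discard zero differences. Original n = 14; n_eff = number of nonzero differences = 14.
Nonzero differences (with sign): -4, -9, +2, -2, +3, -8, +9, +6, +9, +1, +2, -9, +3, +1
Step 2: Count signs: positive = 9, negative = 5.
Step 3: Under H0: P(positive) = 0.5, so the number of positives S ~ Bin(14, 0.5).
Step 4: Two-sided exact p-value = sum of Bin(14,0.5) probabilities at or below the observed probability = 0.423950.
Step 5: alpha = 0.05. fail to reject H0.

n_eff = 14, pos = 9, neg = 5, p = 0.423950, fail to reject H0.


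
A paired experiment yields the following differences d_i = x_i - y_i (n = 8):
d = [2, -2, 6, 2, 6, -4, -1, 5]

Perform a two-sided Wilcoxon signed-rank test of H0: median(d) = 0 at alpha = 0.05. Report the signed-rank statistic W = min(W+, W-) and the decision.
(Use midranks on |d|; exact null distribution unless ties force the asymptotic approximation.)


Step 1: Drop any zero differences (none here) and take |d_i|.
|d| = [2, 2, 6, 2, 6, 4, 1, 5]
Step 2: Midrank |d_i| (ties get averaged ranks).
ranks: |2|->3, |2|->3, |6|->7.5, |2|->3, |6|->7.5, |4|->5, |1|->1, |5|->6
Step 3: Attach original signs; sum ranks with positive sign and with negative sign.
W+ = 3 + 7.5 + 3 + 7.5 + 6 = 27
W- = 3 + 5 + 1 = 9
(Check: W+ + W- = 36 should equal n(n+1)/2 = 36.)
Step 4: Test statistic W = min(W+, W-) = 9.
Step 5: Ties in |d|, so use the tie-corrected normal approximation.
        E[W] = n(n+1)/4 = 8*9/4 = 18.
        Tie groups: |d|=2 (t=3), |d|=6 (t=2); sum(t^3 - t) = 30.
        Var[W] = n(n+1)(2n+1)/24 - sum(t^3-t)/48 = 1224/24 - 30/48 = 50.375.
        z = (W - E[W]) / sqrt(Var[W]) = (9 - 18) / 7.0975 = -1.2680.
        Two-sided p = 2*Phi(z) = 0.204782.
Step 6: alpha = 0.05. fail to reject H0.

W+ = 27, W- = 9, W = min = 9, p = 0.204782, fail to reject H0.


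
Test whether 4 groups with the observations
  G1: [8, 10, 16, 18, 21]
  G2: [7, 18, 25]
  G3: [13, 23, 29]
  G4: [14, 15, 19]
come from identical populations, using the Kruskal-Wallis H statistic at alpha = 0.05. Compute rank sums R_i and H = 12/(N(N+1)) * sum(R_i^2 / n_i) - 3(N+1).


Step 1: Combine all N = 14 observations and assign midranks.
sorted (value, group, rank): (7,G2,1), (8,G1,2), (10,G1,3), (13,G3,4), (14,G4,5), (15,G4,6), (16,G1,7), (18,G1,8.5), (18,G2,8.5), (19,G4,10), (21,G1,11), (23,G3,12), (25,G2,13), (29,G3,14)
Step 2: Sum ranks within each group.
R_1 = 31.5 (n_1 = 5)
R_2 = 22.5 (n_2 = 3)
R_3 = 30 (n_3 = 3)
R_4 = 21 (n_4 = 3)
Step 3: H = 12/(N(N+1)) * sum(R_i^2/n_i) - 3(N+1)
     = 12/(14*15) * (31.5^2/5 + 22.5^2/3 + 30^2/3 + 21^2/3) - 3*15
     = 0.057143 * 814.2 - 45
     = 1.525714.
Step 4: Ties present; correction factor C = 1 - 6/(14^3 - 14) = 0.997802. Corrected H = 1.525714 / 0.997802 = 1.529075.
Step 5: Under H0, H ~ chi^2(3); p-value = 0.675576.
Step 6: alpha = 0.05. fail to reject H0.

H = 1.5291, df = 3, p = 0.675576, fail to reject H0.


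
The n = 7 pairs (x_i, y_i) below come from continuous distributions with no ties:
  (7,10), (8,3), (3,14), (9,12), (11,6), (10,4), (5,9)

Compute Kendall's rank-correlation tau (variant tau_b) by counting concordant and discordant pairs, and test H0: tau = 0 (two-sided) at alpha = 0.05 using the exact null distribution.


Step 1: Enumerate the 21 unordered pairs (i,j) with i<j and classify each by sign(x_j-x_i) * sign(y_j-y_i).
  (1,2):dx=+1,dy=-7->D; (1,3):dx=-4,dy=+4->D; (1,4):dx=+2,dy=+2->C; (1,5):dx=+4,dy=-4->D
  (1,6):dx=+3,dy=-6->D; (1,7):dx=-2,dy=-1->C; (2,3):dx=-5,dy=+11->D; (2,4):dx=+1,dy=+9->C
  (2,5):dx=+3,dy=+3->C; (2,6):dx=+2,dy=+1->C; (2,7):dx=-3,dy=+6->D; (3,4):dx=+6,dy=-2->D
  (3,5):dx=+8,dy=-8->D; (3,6):dx=+7,dy=-10->D; (3,7):dx=+2,dy=-5->D; (4,5):dx=+2,dy=-6->D
  (4,6):dx=+1,dy=-8->D; (4,7):dx=-4,dy=-3->C; (5,6):dx=-1,dy=-2->C; (5,7):dx=-6,dy=+3->D
  (6,7):dx=-5,dy=+5->D
Step 2: C = 7, D = 14, total pairs = 21.
Step 3: tau = (C - D)/(n(n-1)/2) = (7 - 14)/21 = -0.333333.
Step 4: Exact two-sided p-value (enumerate n! = 5040 permutations of y under H0): p = 0.381349.
Step 5: alpha = 0.05. fail to reject H0.

tau_b = -0.3333 (C=7, D=14), p = 0.381349, fail to reject H0.


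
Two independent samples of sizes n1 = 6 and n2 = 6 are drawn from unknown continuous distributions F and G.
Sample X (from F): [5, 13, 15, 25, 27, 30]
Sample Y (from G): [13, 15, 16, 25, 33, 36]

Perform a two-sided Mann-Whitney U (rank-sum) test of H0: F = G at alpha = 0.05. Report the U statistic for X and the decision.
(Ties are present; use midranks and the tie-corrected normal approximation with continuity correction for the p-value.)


Step 1: Combine and sort all 12 observations; assign midranks.
sorted (value, group): (5,X), (13,X), (13,Y), (15,X), (15,Y), (16,Y), (25,X), (25,Y), (27,X), (30,X), (33,Y), (36,Y)
ranks: 5->1, 13->2.5, 13->2.5, 15->4.5, 15->4.5, 16->6, 25->7.5, 25->7.5, 27->9, 30->10, 33->11, 36->12
Step 2: Rank sum for X: R1 = 1 + 2.5 + 4.5 + 7.5 + 9 + 10 = 34.5.
Step 3: U_X = R1 - n1(n1+1)/2 = 34.5 - 6*7/2 = 34.5 - 21 = 13.5.
       U_Y = n1*n2 - U_X = 36 - 13.5 = 22.5.
Step 4: Ties are present, so use the tie-corrected normal approximation (with continuity correction) for the p-value.
Step 5: p-value = 0.519641; compare to alpha = 0.05. fail to reject H0.

U_X = 13.5, p = 0.519641, fail to reject H0 at alpha = 0.05.


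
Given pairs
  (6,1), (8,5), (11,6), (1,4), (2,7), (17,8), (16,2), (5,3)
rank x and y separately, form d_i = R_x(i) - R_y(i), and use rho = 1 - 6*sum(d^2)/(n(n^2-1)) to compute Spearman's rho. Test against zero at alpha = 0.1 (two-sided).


Step 1: Rank x and y separately (midranks; no ties here).
rank(x): 6->4, 8->5, 11->6, 1->1, 2->2, 17->8, 16->7, 5->3
rank(y): 1->1, 5->5, 6->6, 4->4, 7->7, 8->8, 2->2, 3->3
Step 2: d_i = R_x(i) - R_y(i); compute d_i^2.
  (4-1)^2=9, (5-5)^2=0, (6-6)^2=0, (1-4)^2=9, (2-7)^2=25, (8-8)^2=0, (7-2)^2=25, (3-3)^2=0
sum(d^2) = 68.
Step 3: rho = 1 - 6*68 / (8*(8^2 - 1)) = 1 - 408/504 = 0.190476.
Step 4: Under H0, t = rho * sqrt((n-2)/(1-rho^2)) = 0.4753 ~ t(6).
Step 5: Two-sided p-value from the t-distribution with 6 df = 0.651401.
Step 6: alpha = 0.1. fail to reject H0.

rho = 0.1905, p = 0.651401, fail to reject H0 at alpha = 0.1.


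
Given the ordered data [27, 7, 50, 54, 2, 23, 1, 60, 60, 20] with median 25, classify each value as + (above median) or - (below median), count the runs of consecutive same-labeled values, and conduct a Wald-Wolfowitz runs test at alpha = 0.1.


Step 1: Compute median = 25; label A = above, B = below.
Labels in order: ABAABBBAAB  (n_A = 5, n_B = 5)
Step 2: Count runs R = 6.
Step 3: Under H0 (random ordering), E[R] = 2*n_A*n_B/(n_A+n_B) + 1 = 2*5*5/10 + 1 = 6.0000.
        Var[R] = 2*n_A*n_B*(2*n_A*n_B - n_A - n_B) / ((n_A+n_B)^2 * (n_A+n_B-1)) = 2000/900 = 2.2222.
        SD[R] = 1.4907.
Step 4: R = E[R], so z = 0 with no continuity correction.
Step 5: Two-sided p-value via normal approximation = 2*(1 - Phi(|z|)) = 1.000000.
Step 6: alpha = 0.1. fail to reject H0.

R = 6, z = 0.0000, p = 1.000000, fail to reject H0.


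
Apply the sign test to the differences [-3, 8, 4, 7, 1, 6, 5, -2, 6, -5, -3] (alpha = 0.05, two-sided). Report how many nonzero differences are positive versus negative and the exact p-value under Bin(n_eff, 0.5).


Step 1: Discard zero differences. Original n = 11; n_eff = number of nonzero differences = 11.
Nonzero differences (with sign): -3, +8, +4, +7, +1, +6, +5, -2, +6, -5, -3
Step 2: Count signs: positive = 7, negative = 4.
Step 3: Under H0: P(positive) = 0.5, so the number of positives S ~ Bin(11, 0.5).
Step 4: Two-sided exact p-value = sum of Bin(11,0.5) probabilities at or below the observed probability = 0.548828.
Step 5: alpha = 0.05. fail to reject H0.

n_eff = 11, pos = 7, neg = 4, p = 0.548828, fail to reject H0.


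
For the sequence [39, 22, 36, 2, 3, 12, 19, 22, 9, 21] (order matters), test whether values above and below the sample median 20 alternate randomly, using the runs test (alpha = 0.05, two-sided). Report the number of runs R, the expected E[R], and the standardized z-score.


Step 1: Compute median = 20; label A = above, B = below.
Labels in order: AAABBBBABA  (n_A = 5, n_B = 5)
Step 2: Count runs R = 5.
Step 3: Under H0 (random ordering), E[R] = 2*n_A*n_B/(n_A+n_B) + 1 = 2*5*5/10 + 1 = 6.0000.
        Var[R] = 2*n_A*n_B*(2*n_A*n_B - n_A - n_B) / ((n_A+n_B)^2 * (n_A+n_B-1)) = 2000/900 = 2.2222.
        SD[R] = 1.4907.
Step 4: Continuity-corrected z = (R + 0.5 - E[R]) / SD[R] = (5 + 0.5 - 6.0000) / 1.4907 = -0.3354.
Step 5: Two-sided p-value via normal approximation = 2*(1 - Phi(|z|)) = 0.737316.
Step 6: alpha = 0.05. fail to reject H0.

R = 5, z = -0.3354, p = 0.737316, fail to reject H0.


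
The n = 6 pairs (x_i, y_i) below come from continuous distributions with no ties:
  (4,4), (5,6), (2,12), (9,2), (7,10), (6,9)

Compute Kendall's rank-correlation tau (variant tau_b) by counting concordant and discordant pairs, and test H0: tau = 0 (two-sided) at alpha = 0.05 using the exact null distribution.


Step 1: Enumerate the 15 unordered pairs (i,j) with i<j and classify each by sign(x_j-x_i) * sign(y_j-y_i).
  (1,2):dx=+1,dy=+2->C; (1,3):dx=-2,dy=+8->D; (1,4):dx=+5,dy=-2->D; (1,5):dx=+3,dy=+6->C
  (1,6):dx=+2,dy=+5->C; (2,3):dx=-3,dy=+6->D; (2,4):dx=+4,dy=-4->D; (2,5):dx=+2,dy=+4->C
  (2,6):dx=+1,dy=+3->C; (3,4):dx=+7,dy=-10->D; (3,5):dx=+5,dy=-2->D; (3,6):dx=+4,dy=-3->D
  (4,5):dx=-2,dy=+8->D; (4,6):dx=-3,dy=+7->D; (5,6):dx=-1,dy=-1->C
Step 2: C = 6, D = 9, total pairs = 15.
Step 3: tau = (C - D)/(n(n-1)/2) = (6 - 9)/15 = -0.200000.
Step 4: Exact two-sided p-value (enumerate n! = 720 permutations of y under H0): p = 0.719444.
Step 5: alpha = 0.05. fail to reject H0.

tau_b = -0.2000 (C=6, D=9), p = 0.719444, fail to reject H0.


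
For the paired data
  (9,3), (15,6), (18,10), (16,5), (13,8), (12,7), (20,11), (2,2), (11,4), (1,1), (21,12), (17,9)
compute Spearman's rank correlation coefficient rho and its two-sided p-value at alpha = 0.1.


Step 1: Rank x and y separately (midranks; no ties here).
rank(x): 9->3, 15->7, 18->10, 16->8, 13->6, 12->5, 20->11, 2->2, 11->4, 1->1, 21->12, 17->9
rank(y): 3->3, 6->6, 10->10, 5->5, 8->8, 7->7, 11->11, 2->2, 4->4, 1->1, 12->12, 9->9
Step 2: d_i = R_x(i) - R_y(i); compute d_i^2.
  (3-3)^2=0, (7-6)^2=1, (10-10)^2=0, (8-5)^2=9, (6-8)^2=4, (5-7)^2=4, (11-11)^2=0, (2-2)^2=0, (4-4)^2=0, (1-1)^2=0, (12-12)^2=0, (9-9)^2=0
sum(d^2) = 18.
Step 3: rho = 1 - 6*18 / (12*(12^2 - 1)) = 1 - 108/1716 = 0.937063.
Step 4: Under H0, t = rho * sqrt((n-2)/(1-rho^2)) = 8.4868 ~ t(10).
Step 5: Two-sided p-value from the t-distribution with 10 df = 0.000007.
Step 6: alpha = 0.1. reject H0.

rho = 0.9371, p = 0.000007, reject H0 at alpha = 0.1.


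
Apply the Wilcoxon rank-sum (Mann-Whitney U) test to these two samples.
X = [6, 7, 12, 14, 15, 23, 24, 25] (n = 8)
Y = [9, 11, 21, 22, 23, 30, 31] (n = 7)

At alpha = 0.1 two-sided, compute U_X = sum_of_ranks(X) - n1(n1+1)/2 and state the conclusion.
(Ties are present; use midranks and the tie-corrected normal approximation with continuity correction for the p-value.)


Step 1: Combine and sort all 15 observations; assign midranks.
sorted (value, group): (6,X), (7,X), (9,Y), (11,Y), (12,X), (14,X), (15,X), (21,Y), (22,Y), (23,X), (23,Y), (24,X), (25,X), (30,Y), (31,Y)
ranks: 6->1, 7->2, 9->3, 11->4, 12->5, 14->6, 15->7, 21->8, 22->9, 23->10.5, 23->10.5, 24->12, 25->13, 30->14, 31->15
Step 2: Rank sum for X: R1 = 1 + 2 + 5 + 6 + 7 + 10.5 + 12 + 13 = 56.5.
Step 3: U_X = R1 - n1(n1+1)/2 = 56.5 - 8*9/2 = 56.5 - 36 = 20.5.
       U_Y = n1*n2 - U_X = 56 - 20.5 = 35.5.
Step 4: Ties are present, so use the tie-corrected normal approximation (with continuity correction) for the p-value.
Step 5: p-value = 0.417471; compare to alpha = 0.1. fail to reject H0.

U_X = 20.5, p = 0.417471, fail to reject H0 at alpha = 0.1.
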